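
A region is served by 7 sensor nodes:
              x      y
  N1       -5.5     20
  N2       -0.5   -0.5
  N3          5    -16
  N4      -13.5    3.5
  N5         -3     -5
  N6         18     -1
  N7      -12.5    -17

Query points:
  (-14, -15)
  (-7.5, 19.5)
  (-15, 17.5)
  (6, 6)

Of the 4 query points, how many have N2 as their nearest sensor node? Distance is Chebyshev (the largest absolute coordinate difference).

(-14, -15) — d to each: N1:35, N2:14.5, N3:19, N4:18.5, N5:11, N6:32, N7:2 → nearest is N7
(-7.5, 19.5) — d to each: N1:2, N2:20, N3:35.5, N4:16, N5:24.5, N6:25.5, N7:36.5 → nearest is N1
(-15, 17.5) — d to each: N1:9.5, N2:18, N3:33.5, N4:14, N5:22.5, N6:33, N7:34.5 → nearest is N1
(6, 6) — d to each: N1:14, N2:6.5, N3:22, N4:19.5, N5:11, N6:12, N7:23 → nearest is N2
1 of the 4 points has N2 as nearest.

1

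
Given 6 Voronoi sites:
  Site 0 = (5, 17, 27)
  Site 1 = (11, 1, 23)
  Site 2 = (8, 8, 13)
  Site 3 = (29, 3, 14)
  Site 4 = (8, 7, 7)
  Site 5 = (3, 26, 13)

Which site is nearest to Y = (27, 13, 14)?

Compare squared distances (the ordering matches that of the actual distances):
d²(Y, Site 0) = (27−5)² + (13−17)² + (14−27)² = 484 + 16 + 169 = 669
d²(Y, Site 1) = (27−11)² + (13−1)² + (14−23)² = 256 + 144 + 81 = 481
d²(Y, Site 2) = (27−8)² + (13−8)² + (14−13)² = 361 + 25 + 1 = 387
d²(Y, Site 3) = (27−29)² + (13−3)² + (14−14)² = 4 + 100 + 0 = 104
d²(Y, Site 4) = (27−8)² + (13−7)² + (14−7)² = 361 + 36 + 49 = 446
d²(Y, Site 5) = (27−3)² + (13−26)² + (14−13)² = 576 + 169 + 1 = 746
The smallest is to Site 3, so Y lies in the Voronoi region of Site 3.

Site 3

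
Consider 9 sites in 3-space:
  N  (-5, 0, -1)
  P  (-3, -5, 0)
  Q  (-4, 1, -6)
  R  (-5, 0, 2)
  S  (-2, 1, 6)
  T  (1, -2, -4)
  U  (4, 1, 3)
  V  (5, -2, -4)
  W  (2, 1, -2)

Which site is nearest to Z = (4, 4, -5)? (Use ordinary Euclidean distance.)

Compare squared distances (the ordering matches that of the actual distances):
|ZN|² = 81 + 16 + 16 = 113
|ZP|² = 49 + 81 + 25 = 155
|ZQ|² = 64 + 9 + 1 = 74
|ZR|² = 81 + 16 + 49 = 146
|ZS|² = 36 + 9 + 121 = 166
|ZT|² = 9 + 36 + 1 = 46
|ZU|² = 0 + 9 + 64 = 73
|ZV|² = 1 + 36 + 1 = 38
|ZW|² = 4 + 9 + 9 = 22
Minimum is at W.

W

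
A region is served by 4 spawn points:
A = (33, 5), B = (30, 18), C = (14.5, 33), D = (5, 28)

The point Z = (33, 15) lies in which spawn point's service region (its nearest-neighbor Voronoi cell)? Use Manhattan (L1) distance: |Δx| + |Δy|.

d(Z,A) = |33−33| + |15−5| = 0 + 10 = 10
d(Z,B) = |33−30| + |15−18| = 3 + 3 = 6
d(Z,C) = |33−14.5| + |15−33| = 18.5 + 18 = 36.5
d(Z,D) = |33−5| + |15−28| = 28 + 13 = 41
Minimum is at B.

B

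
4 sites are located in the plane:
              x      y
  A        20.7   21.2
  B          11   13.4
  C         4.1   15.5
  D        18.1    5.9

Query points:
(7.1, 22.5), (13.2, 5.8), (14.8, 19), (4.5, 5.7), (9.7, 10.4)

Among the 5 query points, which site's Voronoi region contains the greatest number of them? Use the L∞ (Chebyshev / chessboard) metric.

B

(7.1, 22.5) — d to each: A:13.6, B:9.1, C:7, D:16.6 → nearest is C
(13.2, 5.8) — d to each: A:15.4, B:7.6, C:9.7, D:4.9 → nearest is D
(14.8, 19) — d to each: A:5.9, B:5.6, C:10.7, D:13.1 → nearest is B
(4.5, 5.7) — d to each: A:16.2, B:7.7, C:9.8, D:13.6 → nearest is B
(9.7, 10.4) — d to each: A:11, B:3, C:5.6, D:8.4 → nearest is B
Tally — B:3, C:1, D:1. B captures the most (3).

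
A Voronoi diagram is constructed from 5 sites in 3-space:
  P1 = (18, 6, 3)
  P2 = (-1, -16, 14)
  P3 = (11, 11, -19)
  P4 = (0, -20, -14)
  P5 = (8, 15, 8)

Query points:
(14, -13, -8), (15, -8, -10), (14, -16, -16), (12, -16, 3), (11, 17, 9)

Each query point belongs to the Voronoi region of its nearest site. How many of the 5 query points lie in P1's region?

1

(14, -13, -8) — d² to each: P1:498, P2:718, P3:706, P4:281, P5:1076 → nearest is P4
(15, -8, -10) — d² to each: P1:374, P2:896, P3:458, P4:385, P5:902 → nearest is P1
(14, -16, -16) — d² to each: P1:861, P2:1125, P3:747, P4:216, P5:1573 → nearest is P4
(12, -16, 3) — d² to each: P1:520, P2:290, P3:1214, P4:449, P5:1002 → nearest is P2
(11, 17, 9) — d² to each: P1:206, P2:1258, P3:820, P4:2019, P5:14 → nearest is P5
1 of the 5 points has P1 as nearest.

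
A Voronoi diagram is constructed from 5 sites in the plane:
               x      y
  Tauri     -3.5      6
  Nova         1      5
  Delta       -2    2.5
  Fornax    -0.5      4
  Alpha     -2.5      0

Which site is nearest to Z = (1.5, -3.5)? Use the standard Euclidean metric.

Alpha

Compare squared distances (the ordering matches that of the actual distances):
d²(Z, Tauri) = (1.5−(-3.5))² + (-3.5−6)² = 25 + 90.25 = 115.25
d²(Z, Nova) = (1.5−1)² + (-3.5−5)² = 0.25 + 72.25 = 72.5
d²(Z, Delta) = (1.5−(-2))² + (-3.5−2.5)² = 12.25 + 36 = 48.25
d²(Z, Fornax) = (1.5−(-0.5))² + (-3.5−4)² = 4 + 56.25 = 60.25
d²(Z, Alpha) = (1.5−(-2.5))² + (-3.5−0)² = 16 + 12.25 = 28.25
The smallest is to Alpha, so Z lies in the Voronoi region of Alpha.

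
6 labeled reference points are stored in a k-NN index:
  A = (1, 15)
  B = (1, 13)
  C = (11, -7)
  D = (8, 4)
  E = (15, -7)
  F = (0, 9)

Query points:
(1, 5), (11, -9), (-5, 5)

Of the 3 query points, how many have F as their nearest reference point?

2

(1, 5) — d² to each: A:100, B:64, C:244, D:50, E:340, F:17 → nearest is F
(11, -9) — d² to each: A:676, B:584, C:4, D:178, E:20, F:445 → nearest is C
(-5, 5) — d² to each: A:136, B:100, C:400, D:170, E:544, F:41 → nearest is F
2 of the 3 points have F as nearest.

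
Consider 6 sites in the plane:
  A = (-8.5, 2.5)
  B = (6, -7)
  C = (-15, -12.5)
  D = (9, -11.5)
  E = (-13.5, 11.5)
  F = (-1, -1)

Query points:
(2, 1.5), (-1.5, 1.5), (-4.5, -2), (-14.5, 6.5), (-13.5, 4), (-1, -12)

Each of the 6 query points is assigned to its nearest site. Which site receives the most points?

F

(2, 1.5) — d² to each: A:111.25, B:88.25, C:485, D:218, E:340.25, F:15.25 → nearest is F
(-1.5, 1.5) — d² to each: A:50, B:128.5, C:378.25, D:279.25, E:244, F:6.5 → nearest is F
(-4.5, -2) — d² to each: A:36.25, B:135.25, C:220.5, D:272.5, E:263.25, F:13.25 → nearest is F
(-14.5, 6.5) — d² to each: A:52, B:602.5, C:361.25, D:876.25, E:26, F:238.5 → nearest is E
(-13.5, 4) — d² to each: A:27.25, B:501.25, C:274.5, D:746.5, E:56.25, F:181.25 → nearest is A
(-1, -12) — d² to each: A:266.5, B:74, C:196.25, D:100.25, E:708.5, F:121 → nearest is B
Tally — A:1, B:1, E:1, F:3. F captures the most (3).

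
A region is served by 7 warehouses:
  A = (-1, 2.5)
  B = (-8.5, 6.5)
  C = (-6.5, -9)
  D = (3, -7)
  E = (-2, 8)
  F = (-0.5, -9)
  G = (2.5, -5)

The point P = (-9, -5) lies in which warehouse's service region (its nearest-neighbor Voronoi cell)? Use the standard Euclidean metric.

C

Squared Euclidean distances:
|PA|² = (-9−(-1))² + (-5−2.5)² = 64 + 56.25 = 120.25
|PB|² = (-9−(-8.5))² + (-5−6.5)² = 0.25 + 132.25 = 132.5
|PC|² = (-9−(-6.5))² + (-5−(-9))² = 6.25 + 16 = 22.25
|PD|² = (-9−3)² + (-5−(-7))² = 144 + 4 = 148
|PE|² = (-9−(-2))² + (-5−8)² = 49 + 169 = 218
|PF|² = (-9−(-0.5))² + (-5−(-9))² = 72.25 + 16 = 88.25
|PG|² = (-9−2.5)² + (-5−(-5))² = 132.25 + 0 = 132.25
The smallest is to C, so P lies in the Voronoi region of C.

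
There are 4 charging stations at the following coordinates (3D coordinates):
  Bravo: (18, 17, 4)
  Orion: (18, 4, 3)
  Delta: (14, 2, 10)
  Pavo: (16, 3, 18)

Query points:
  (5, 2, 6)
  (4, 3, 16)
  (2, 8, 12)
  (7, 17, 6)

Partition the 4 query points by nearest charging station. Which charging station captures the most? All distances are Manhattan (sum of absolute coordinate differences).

(5, 2, 6) — d to each: Bravo:30, Orion:18, Delta:13, Pavo:24 → nearest is Delta
(4, 3, 16) — d to each: Bravo:40, Orion:28, Delta:17, Pavo:14 → nearest is Pavo
(2, 8, 12) — d to each: Bravo:33, Orion:29, Delta:20, Pavo:25 → nearest is Delta
(7, 17, 6) — d to each: Bravo:13, Orion:27, Delta:26, Pavo:35 → nearest is Bravo
Tally — Bravo:1, Delta:2, Pavo:1. Delta captures the most (2).

Delta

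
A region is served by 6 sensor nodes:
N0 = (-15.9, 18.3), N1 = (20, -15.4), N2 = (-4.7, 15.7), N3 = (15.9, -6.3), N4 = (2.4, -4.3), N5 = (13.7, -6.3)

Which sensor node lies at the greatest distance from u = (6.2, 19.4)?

N1

Since √ is increasing, it suffices to compare squared distances:
|uN0|² = (6.2−(-15.9))² + (19.4−18.3)² = 488.41 + 1.21 = 489.62
|uN1|² = (6.2−20)² + (19.4−(-15.4))² = 190.44 + 1211.04 = 1401.48
|uN2|² = (6.2−(-4.7))² + (19.4−15.7)² = 118.81 + 13.69 = 132.5
|uN3|² = (6.2−15.9)² + (19.4−(-6.3))² = 94.09 + 660.49 = 754.58
|uN4|² = (6.2−2.4)² + (19.4−(-4.3))² = 14.44 + 561.69 = 576.13
|uN5|² = (6.2−13.7)² + (19.4−(-6.3))² = 56.25 + 660.49 = 716.74
The largest is to N1.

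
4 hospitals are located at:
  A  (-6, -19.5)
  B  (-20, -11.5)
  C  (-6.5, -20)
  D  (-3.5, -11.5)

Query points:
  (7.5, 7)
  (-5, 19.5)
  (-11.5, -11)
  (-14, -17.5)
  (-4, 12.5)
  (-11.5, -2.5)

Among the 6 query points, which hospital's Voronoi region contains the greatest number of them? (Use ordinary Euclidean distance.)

D

(7.5, 7) — d² to each: A:884.5, B:1098.5, C:925, D:463.25 → nearest is D
(-5, 19.5) — d² to each: A:1522, B:1186, C:1562.5, D:963.25 → nearest is D
(-11.5, -11) — d² to each: A:102.5, B:72.5, C:106, D:64.25 → nearest is D
(-14, -17.5) — d² to each: A:68, B:72, C:62.5, D:146.25 → nearest is C
(-4, 12.5) — d² to each: A:1028, B:832, C:1062.5, D:576.25 → nearest is D
(-11.5, -2.5) — d² to each: A:319.25, B:153.25, C:331.25, D:145 → nearest is D
Tally — C:1, D:5. D captures the most (5).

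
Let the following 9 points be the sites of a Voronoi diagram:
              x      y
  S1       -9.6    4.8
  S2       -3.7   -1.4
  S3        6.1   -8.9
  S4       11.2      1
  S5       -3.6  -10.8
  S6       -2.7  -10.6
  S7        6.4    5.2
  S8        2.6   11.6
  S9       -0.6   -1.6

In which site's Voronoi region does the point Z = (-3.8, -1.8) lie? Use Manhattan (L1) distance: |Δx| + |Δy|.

S2

d(Z,S1) = 5.8 + 6.6 = 12.4
d(Z,S2) = 0.1 + 0.4 = 0.5
d(Z,S3) = 9.9 + 7.1 = 17
d(Z,S4) = 15 + 2.8 = 17.8
d(Z,S5) = 0.2 + 9 = 9.2
d(Z,S6) = 1.1 + 8.8 = 9.9
d(Z,S7) = 10.2 + 7 = 17.2
d(Z,S8) = 6.4 + 13.4 = 19.8
d(Z,S9) = 3.2 + 0.2 = 3.4
S2 is nearest.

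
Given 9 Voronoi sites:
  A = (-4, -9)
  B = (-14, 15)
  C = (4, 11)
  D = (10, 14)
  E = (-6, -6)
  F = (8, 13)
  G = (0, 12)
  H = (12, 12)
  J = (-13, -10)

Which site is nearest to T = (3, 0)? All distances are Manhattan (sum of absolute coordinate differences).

C

d(T,A) = |3−(-4)| + |0−(-9)| = 7 + 9 = 16
d(T,B) = |3−(-14)| + |0−15| = 17 + 15 = 32
d(T,C) = |3−4| + |0−11| = 1 + 11 = 12
d(T,D) = |3−10| + |0−14| = 7 + 14 = 21
d(T,E) = |3−(-6)| + |0−(-6)| = 9 + 6 = 15
d(T,F) = |3−8| + |0−13| = 5 + 13 = 18
d(T,G) = |3−0| + |0−12| = 3 + 12 = 15
d(T,H) = |3−12| + |0−12| = 9 + 12 = 21
d(T,J) = |3−(-13)| + |0−(-10)| = 16 + 10 = 26
The smallest is to C, so T lies in the Voronoi region of C.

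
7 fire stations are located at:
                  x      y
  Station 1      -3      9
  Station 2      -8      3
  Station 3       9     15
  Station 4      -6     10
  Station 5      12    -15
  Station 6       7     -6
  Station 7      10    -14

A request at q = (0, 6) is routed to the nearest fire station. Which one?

Since √ is increasing, it suffices to compare squared distances:
d²(q, Station 1) = (0−(-3))² + (6−9)² = 9 + 9 = 18
d²(q, Station 2) = (0−(-8))² + (6−3)² = 64 + 9 = 73
d²(q, Station 3) = (0−9)² + (6−15)² = 81 + 81 = 162
d²(q, Station 4) = (0−(-6))² + (6−10)² = 36 + 16 = 52
d²(q, Station 5) = (0−12)² + (6−(-15))² = 144 + 441 = 585
d²(q, Station 6) = (0−7)² + (6−(-6))² = 49 + 144 = 193
d²(q, Station 7) = (0−10)² + (6−(-14))² = 100 + 400 = 500
The smallest is to Station 1, so q lies in the Voronoi region of Station 1.

Station 1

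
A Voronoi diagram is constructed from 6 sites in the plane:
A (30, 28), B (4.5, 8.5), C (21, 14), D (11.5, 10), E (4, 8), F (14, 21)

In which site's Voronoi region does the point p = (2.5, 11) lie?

B

Squared Euclidean distances:
|pA|² = (2.5−30)² + (11−28)² = 756.25 + 289 = 1045.25
|pB|² = (2.5−4.5)² + (11−8.5)² = 4 + 6.25 = 10.25
|pC|² = (2.5−21)² + (11−14)² = 342.25 + 9 = 351.25
|pD|² = (2.5−11.5)² + (11−10)² = 81 + 1 = 82
|pE|² = (2.5−4)² + (11−8)² = 2.25 + 9 = 11.25
|pF|² = (2.5−14)² + (11−21)² = 132.25 + 100 = 232.25
The smallest is to B, so p lies in the Voronoi region of B.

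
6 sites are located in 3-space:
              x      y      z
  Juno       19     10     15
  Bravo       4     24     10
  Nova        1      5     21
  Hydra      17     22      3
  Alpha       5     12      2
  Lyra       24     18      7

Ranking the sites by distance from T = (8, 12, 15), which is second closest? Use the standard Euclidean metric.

Since √ is increasing, it suffices to compare squared distances:
d²(T, Juno) = (8−19)² + (12−10)² + (15−15)² = 121 + 4 + 0 = 125
d²(T, Bravo) = (8−4)² + (12−24)² + (15−10)² = 16 + 144 + 25 = 185
d²(T, Nova) = (8−1)² + (12−5)² + (15−21)² = 49 + 49 + 36 = 134
d²(T, Hydra) = (8−17)² + (12−22)² + (15−3)² = 81 + 100 + 144 = 325
d²(T, Alpha) = (8−5)² + (12−12)² + (15−2)² = 9 + 0 + 169 = 178
d²(T, Lyra) = (8−24)² + (12−18)² + (15−7)² = 256 + 36 + 64 = 356
Sorted ascending: Juno, Nova, Alpha, … — the second-nearest is Nova.

Nova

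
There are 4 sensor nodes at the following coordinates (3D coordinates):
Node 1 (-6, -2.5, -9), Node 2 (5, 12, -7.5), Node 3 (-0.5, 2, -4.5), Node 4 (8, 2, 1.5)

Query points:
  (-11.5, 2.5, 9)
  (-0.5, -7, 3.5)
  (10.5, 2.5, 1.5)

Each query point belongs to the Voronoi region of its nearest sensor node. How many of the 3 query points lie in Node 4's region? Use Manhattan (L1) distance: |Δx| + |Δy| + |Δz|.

(-11.5, 2.5, 9) — d to each: Node 1:28.5, Node 2:42.5, Node 3:25, Node 4:27.5 → nearest is Node 3
(-0.5, -7, 3.5) — d to each: Node 1:22.5, Node 2:35.5, Node 3:17, Node 4:19.5 → nearest is Node 3
(10.5, 2.5, 1.5) — d to each: Node 1:32, Node 2:24, Node 3:17.5, Node 4:3 → nearest is Node 4
1 of the 3 points has Node 4 as nearest.

1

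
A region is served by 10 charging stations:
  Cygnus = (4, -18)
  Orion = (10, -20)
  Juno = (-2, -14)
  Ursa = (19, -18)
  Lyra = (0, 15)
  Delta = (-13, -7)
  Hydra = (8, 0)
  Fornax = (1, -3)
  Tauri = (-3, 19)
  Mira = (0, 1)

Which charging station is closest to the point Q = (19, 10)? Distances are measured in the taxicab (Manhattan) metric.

Hydra

d(Q, Cygnus) = |19−4| + |10−(-18)| = 15 + 28 = 43
d(Q, Orion) = |19−10| + |10−(-20)| = 9 + 30 = 39
d(Q, Juno) = |19−(-2)| + |10−(-14)| = 21 + 24 = 45
d(Q, Ursa) = |19−19| + |10−(-18)| = 0 + 28 = 28
d(Q, Lyra) = |19−0| + |10−15| = 19 + 5 = 24
d(Q, Delta) = |19−(-13)| + |10−(-7)| = 32 + 17 = 49
d(Q, Hydra) = |19−8| + |10−0| = 11 + 10 = 21
d(Q, Fornax) = |19−1| + |10−(-3)| = 18 + 13 = 31
d(Q, Tauri) = |19−(-3)| + |10−19| = 22 + 9 = 31
d(Q, Mira) = |19−0| + |10−1| = 19 + 9 = 28
Hydra is nearest.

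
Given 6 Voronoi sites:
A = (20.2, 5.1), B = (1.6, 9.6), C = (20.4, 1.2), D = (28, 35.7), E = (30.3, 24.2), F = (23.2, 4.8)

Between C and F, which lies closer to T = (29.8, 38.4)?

F

Compare squared distances:
|TC|² = (29.8−20.4)² + (38.4−1.2)² = 88.36 + 1383.84 = 1472.2
|TF|² = (29.8−23.2)² + (38.4−4.8)² = 43.56 + 1128.96 = 1172.52
1472.2 > 1172.52, so F is closer.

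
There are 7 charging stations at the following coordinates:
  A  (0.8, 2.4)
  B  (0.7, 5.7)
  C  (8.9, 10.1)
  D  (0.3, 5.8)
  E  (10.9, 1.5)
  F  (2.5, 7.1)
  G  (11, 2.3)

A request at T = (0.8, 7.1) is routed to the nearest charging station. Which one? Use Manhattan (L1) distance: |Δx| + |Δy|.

d(T,A) = |0.8−0.8| + |7.1−2.4| = 0 + 4.7 = 4.7
d(T,B) = |0.8−0.7| + |7.1−5.7| = 0.1 + 1.4 = 1.5
d(T,C) = |0.8−8.9| + |7.1−10.1| = 8.1 + 3 = 11.1
d(T,D) = |0.8−0.3| + |7.1−5.8| = 0.5 + 1.3 = 1.8
d(T,E) = |0.8−10.9| + |7.1−1.5| = 10.1 + 5.6 = 15.7
d(T,F) = |0.8−2.5| + |7.1−7.1| = 1.7 + 0 = 1.7
d(T,G) = |0.8−11| + |7.1−2.3| = 10.2 + 4.8 = 15
The smallest is to B, so T lies in the Voronoi region of B.

B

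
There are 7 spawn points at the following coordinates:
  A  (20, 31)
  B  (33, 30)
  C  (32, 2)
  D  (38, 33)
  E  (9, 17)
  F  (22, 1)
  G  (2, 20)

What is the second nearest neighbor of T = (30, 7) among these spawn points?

F

Since √ is increasing, it suffices to compare squared distances:
|TA|² = (30−20)² + (7−31)² = 100 + 576 = 676
|TB|² = (30−33)² + (7−30)² = 9 + 529 = 538
|TC|² = (30−32)² + (7−2)² = 4 + 25 = 29
|TD|² = (30−38)² + (7−33)² = 64 + 676 = 740
|TE|² = (30−9)² + (7−17)² = 441 + 100 = 541
|TF|² = (30−22)² + (7−1)² = 64 + 36 = 100
|TG|² = (30−2)² + (7−20)² = 784 + 169 = 953
Sorted ascending: C, F, B, … — the second-nearest is F.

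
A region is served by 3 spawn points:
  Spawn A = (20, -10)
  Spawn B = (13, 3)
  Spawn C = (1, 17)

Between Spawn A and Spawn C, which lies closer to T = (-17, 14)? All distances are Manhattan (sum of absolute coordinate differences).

Spawn C

d(T, Spawn A) = |-17−20| + |14−(-10)| = 37 + 24 = 61
d(T, Spawn C) = |-17−1| + |14−17| = 18 + 3 = 21
61 > 21, so Spawn C is closer.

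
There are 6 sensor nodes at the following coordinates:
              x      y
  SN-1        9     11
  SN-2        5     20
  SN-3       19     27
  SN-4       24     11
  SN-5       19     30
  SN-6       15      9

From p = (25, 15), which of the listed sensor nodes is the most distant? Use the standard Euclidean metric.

Since √ is increasing, it suffices to compare squared distances:
d²(p, SN-1) = (25−9)² + (15−11)² = 256 + 16 = 272
d²(p, SN-2) = (25−5)² + (15−20)² = 400 + 25 = 425
d²(p, SN-3) = (25−19)² + (15−27)² = 36 + 144 = 180
d²(p, SN-4) = (25−24)² + (15−11)² = 1 + 16 = 17
d²(p, SN-5) = (25−19)² + (15−30)² = 36 + 225 = 261
d²(p, SN-6) = (25−15)² + (15−9)² = 100 + 36 = 136
The largest is to SN-2.

SN-2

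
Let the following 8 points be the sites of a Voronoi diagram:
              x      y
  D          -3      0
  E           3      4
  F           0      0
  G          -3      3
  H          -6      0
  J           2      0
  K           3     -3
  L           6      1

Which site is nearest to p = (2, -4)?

Squared Euclidean distances:
|pD|² = (2−(-3))² + (-4−0)² = 25 + 16 = 41
|pE|² = (2−3)² + (-4−4)² = 1 + 64 = 65
|pF|² = (2−0)² + (-4−0)² = 4 + 16 = 20
|pG|² = (2−(-3))² + (-4−3)² = 25 + 49 = 74
|pH|² = (2−(-6))² + (-4−0)² = 64 + 16 = 80
|pJ|² = (2−2)² + (-4−0)² = 0 + 16 = 16
|pK|² = (2−3)² + (-4−(-3))² = 1 + 1 = 2
|pL|² = (2−6)² + (-4−1)² = 16 + 25 = 41
K is nearest.

K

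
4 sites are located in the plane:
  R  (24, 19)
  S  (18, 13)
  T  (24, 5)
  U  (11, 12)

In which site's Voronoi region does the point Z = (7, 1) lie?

U

Squared Euclidean distances:
|ZR|² = (7−24)² + (1−19)² = 289 + 324 = 613
|ZS|² = (7−18)² + (1−13)² = 121 + 144 = 265
|ZT|² = (7−24)² + (1−5)² = 289 + 16 = 305
|ZU|² = (7−11)² + (1−12)² = 16 + 121 = 137
Minimum is at U.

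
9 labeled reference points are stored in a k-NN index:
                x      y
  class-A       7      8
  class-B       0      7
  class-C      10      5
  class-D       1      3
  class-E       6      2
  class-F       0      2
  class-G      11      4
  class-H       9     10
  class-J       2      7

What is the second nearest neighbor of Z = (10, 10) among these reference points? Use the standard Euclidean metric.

class-A

Since √ is increasing, it suffices to compare squared distances:
d²(Z, class-A) = (10−7)² + (10−8)² = 9 + 4 = 13
d²(Z, class-B) = (10−0)² + (10−7)² = 100 + 9 = 109
d²(Z, class-C) = (10−10)² + (10−5)² = 0 + 25 = 25
d²(Z, class-D) = (10−1)² + (10−3)² = 81 + 49 = 130
d²(Z, class-E) = (10−6)² + (10−2)² = 16 + 64 = 80
d²(Z, class-F) = (10−0)² + (10−2)² = 100 + 64 = 164
d²(Z, class-G) = (10−11)² + (10−4)² = 1 + 36 = 37
d²(Z, class-H) = (10−9)² + (10−10)² = 1 + 0 = 1
d²(Z, class-J) = (10−2)² + (10−7)² = 64 + 9 = 73
Sorted ascending: class-H, class-A, class-C, … — the second-nearest is class-A.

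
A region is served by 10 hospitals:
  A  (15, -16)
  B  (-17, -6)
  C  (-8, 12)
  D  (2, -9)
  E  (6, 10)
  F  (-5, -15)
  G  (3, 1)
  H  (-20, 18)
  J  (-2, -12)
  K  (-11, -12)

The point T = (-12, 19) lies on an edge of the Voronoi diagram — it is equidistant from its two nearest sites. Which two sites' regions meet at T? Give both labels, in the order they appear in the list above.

Squared distances from T to each site:
|TA|² = 729 + 1225 = 1954
|TB|² = 25 + 625 = 650
|TC|² = 16 + 49 = 65
|TD|² = 196 + 784 = 980
|TE|² = 324 + 81 = 405
|TF|² = 49 + 1156 = 1205
|TG|² = 225 + 324 = 549
|TH|² = 64 + 1 = 65
|TJ|² = 100 + 961 = 1061
|TK|² = 1 + 961 = 962
T is equidistant from C and H (both at squared distance 65), and every other site is strictly farther — so T lies on the C–H Voronoi edge.

C and H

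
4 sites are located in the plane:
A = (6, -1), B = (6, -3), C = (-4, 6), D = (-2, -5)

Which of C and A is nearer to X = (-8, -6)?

C

Compare squared distances:
|XC|² = (-8−(-4))² + (-6−6)² = 16 + 144 = 160
|XA|² = (-8−6)² + (-6−(-1))² = 196 + 25 = 221
160 < 221, so C is closer.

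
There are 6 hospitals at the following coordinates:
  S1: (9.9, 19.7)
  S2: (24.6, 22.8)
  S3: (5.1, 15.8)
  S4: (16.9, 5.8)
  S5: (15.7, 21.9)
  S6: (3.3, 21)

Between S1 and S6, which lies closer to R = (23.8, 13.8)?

Compare squared distances:
|RS1|² = (23.8−9.9)² + (13.8−19.7)² = 193.21 + 34.81 = 228.02
|RS6|² = (23.8−3.3)² + (13.8−21)² = 420.25 + 51.84 = 472.09
228.02 < 472.09, so S1 is closer.

S1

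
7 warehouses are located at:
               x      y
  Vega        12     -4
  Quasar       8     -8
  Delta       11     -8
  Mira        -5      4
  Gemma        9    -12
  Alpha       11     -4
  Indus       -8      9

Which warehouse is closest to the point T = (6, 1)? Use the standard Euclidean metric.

Alpha

Squared Euclidean distances:
d²(T, Vega) = 36 + 25 = 61
d²(T, Quasar) = 4 + 81 = 85
d²(T, Delta) = 25 + 81 = 106
d²(T, Mira) = 121 + 9 = 130
d²(T, Gemma) = 9 + 169 = 178
d²(T, Alpha) = 25 + 25 = 50
d²(T, Indus) = 196 + 64 = 260
Minimum is at Alpha.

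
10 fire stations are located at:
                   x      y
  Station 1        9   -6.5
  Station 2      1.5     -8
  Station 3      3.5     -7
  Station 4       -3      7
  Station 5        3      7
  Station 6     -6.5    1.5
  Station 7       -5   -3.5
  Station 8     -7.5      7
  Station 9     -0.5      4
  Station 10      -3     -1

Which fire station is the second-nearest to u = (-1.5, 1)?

Compare squared distances (the ordering matches that of the actual distances):
d²(u, Station 1) = 110.25 + 56.25 = 166.5
d²(u, Station 2) = 9 + 81 = 90
d²(u, Station 3) = 25 + 64 = 89
d²(u, Station 4) = 2.25 + 36 = 38.25
d²(u, Station 5) = 20.25 + 36 = 56.25
d²(u, Station 6) = 25 + 0.25 = 25.25
d²(u, Station 7) = 12.25 + 20.25 = 32.5
d²(u, Station 8) = 36 + 36 = 72
d²(u, Station 9) = 1 + 9 = 10
d²(u, Station 10) = 2.25 + 4 = 6.25
Sorted ascending: Station 10, Station 9, Station 6, … — the second-nearest is Station 9.

Station 9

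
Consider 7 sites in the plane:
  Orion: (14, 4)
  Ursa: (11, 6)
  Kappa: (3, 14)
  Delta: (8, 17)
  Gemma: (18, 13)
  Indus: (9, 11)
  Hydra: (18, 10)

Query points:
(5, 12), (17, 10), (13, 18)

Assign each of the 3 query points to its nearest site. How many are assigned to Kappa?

1

(5, 12) — d² to each: Orion:145, Ursa:72, Kappa:8, Delta:34, Gemma:170, Indus:17, Hydra:173 → nearest is Kappa
(17, 10) — d² to each: Orion:45, Ursa:52, Kappa:212, Delta:130, Gemma:10, Indus:65, Hydra:1 → nearest is Hydra
(13, 18) — d² to each: Orion:197, Ursa:148, Kappa:116, Delta:26, Gemma:50, Indus:65, Hydra:89 → nearest is Delta
1 of the 3 points has Kappa as nearest.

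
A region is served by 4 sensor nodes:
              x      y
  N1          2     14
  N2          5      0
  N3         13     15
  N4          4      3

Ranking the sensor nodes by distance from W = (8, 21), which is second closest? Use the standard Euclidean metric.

N1

Compare squared distances (the ordering matches that of the actual distances):
|WN1|² = (8−2)² + (21−14)² = 36 + 49 = 85
|WN2|² = (8−5)² + (21−0)² = 9 + 441 = 450
|WN3|² = (8−13)² + (21−15)² = 25 + 36 = 61
|WN4|² = (8−4)² + (21−3)² = 16 + 324 = 340
Sorted ascending: N3, N1, N4, … — the second-nearest is N1.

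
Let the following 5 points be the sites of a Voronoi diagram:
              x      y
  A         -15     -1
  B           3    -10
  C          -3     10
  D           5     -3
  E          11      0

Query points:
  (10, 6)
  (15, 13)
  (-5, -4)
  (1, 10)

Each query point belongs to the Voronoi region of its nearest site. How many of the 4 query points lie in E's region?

(10, 6) — d² to each: A:674, B:305, C:185, D:106, E:37 → nearest is E
(15, 13) — d² to each: A:1096, B:673, C:333, D:356, E:185 → nearest is E
(-5, -4) — d² to each: A:109, B:100, C:200, D:101, E:272 → nearest is B
(1, 10) — d² to each: A:377, B:404, C:16, D:185, E:200 → nearest is C
2 of the 4 points have E as nearest.

2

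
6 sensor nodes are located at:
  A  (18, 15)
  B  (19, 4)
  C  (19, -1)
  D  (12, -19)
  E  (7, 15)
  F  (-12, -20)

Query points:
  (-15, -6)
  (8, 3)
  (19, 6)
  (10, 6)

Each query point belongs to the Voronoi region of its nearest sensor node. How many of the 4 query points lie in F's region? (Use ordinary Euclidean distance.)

1

(-15, -6) — d² to each: A:1530, B:1256, C:1181, D:898, E:925, F:205 → nearest is F
(8, 3) — d² to each: A:244, B:122, C:137, D:500, E:145, F:929 → nearest is B
(19, 6) — d² to each: A:82, B:4, C:49, D:674, E:225, F:1637 → nearest is B
(10, 6) — d² to each: A:145, B:85, C:130, D:629, E:90, F:1160 → nearest is B
1 of the 4 points has F as nearest.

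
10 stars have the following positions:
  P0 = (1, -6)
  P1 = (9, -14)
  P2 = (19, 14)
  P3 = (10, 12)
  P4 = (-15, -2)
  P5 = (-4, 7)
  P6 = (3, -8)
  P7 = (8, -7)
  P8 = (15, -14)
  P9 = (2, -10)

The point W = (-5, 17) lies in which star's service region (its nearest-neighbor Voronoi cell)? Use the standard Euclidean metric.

P5

Since √ is increasing, it suffices to compare squared distances:
|WP0|² = (-5−1)² + (17−(-6))² = 36 + 529 = 565
|WP1|² = (-5−9)² + (17−(-14))² = 196 + 961 = 1157
|WP2|² = (-5−19)² + (17−14)² = 576 + 9 = 585
|WP3|² = (-5−10)² + (17−12)² = 225 + 25 = 250
|WP4|² = (-5−(-15))² + (17−(-2))² = 100 + 361 = 461
|WP5|² = (-5−(-4))² + (17−7)² = 1 + 100 = 101
|WP6|² = (-5−3)² + (17−(-8))² = 64 + 625 = 689
|WP7|² = (-5−8)² + (17−(-7))² = 169 + 576 = 745
|WP8|² = (-5−15)² + (17−(-14))² = 400 + 961 = 1361
|WP9|² = (-5−2)² + (17−(-10))² = 49 + 729 = 778
P5 is nearest.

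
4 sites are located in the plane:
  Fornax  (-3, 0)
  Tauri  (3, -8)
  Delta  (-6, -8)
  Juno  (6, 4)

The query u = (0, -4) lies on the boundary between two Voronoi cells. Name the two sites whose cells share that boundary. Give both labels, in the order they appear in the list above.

Squared distances from u to each site:
d²(u, Fornax) = (0−(-3))² + (-4−0)² = 9 + 16 = 25
d²(u, Tauri) = (0−3)² + (-4−(-8))² = 9 + 16 = 25
d²(u, Delta) = (0−(-6))² + (-4−(-8))² = 36 + 16 = 52
d²(u, Juno) = (0−6)² + (-4−4)² = 36 + 64 = 100
u is equidistant from Fornax and Tauri (both at squared distance 25), and every other site is strictly farther — so u lies on the Fornax–Tauri Voronoi edge.

Fornax and Tauri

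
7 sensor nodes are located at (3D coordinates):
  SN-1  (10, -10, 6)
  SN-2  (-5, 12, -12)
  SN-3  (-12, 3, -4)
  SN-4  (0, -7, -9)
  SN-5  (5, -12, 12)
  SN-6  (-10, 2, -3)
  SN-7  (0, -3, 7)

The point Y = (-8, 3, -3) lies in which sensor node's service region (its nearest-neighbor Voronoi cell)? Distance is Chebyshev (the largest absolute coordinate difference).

SN-6

d(Y, SN-1) = max(18, 13, 9) = 18
d(Y, SN-2) = max(3, 9, 9) = 9
d(Y, SN-3) = max(4, 0, 1) = 4
d(Y, SN-4) = max(8, 10, 6) = 10
d(Y, SN-5) = max(13, 15, 15) = 15
d(Y, SN-6) = max(2, 1, 0) = 2
d(Y, SN-7) = max(8, 6, 10) = 10
SN-6 is nearest.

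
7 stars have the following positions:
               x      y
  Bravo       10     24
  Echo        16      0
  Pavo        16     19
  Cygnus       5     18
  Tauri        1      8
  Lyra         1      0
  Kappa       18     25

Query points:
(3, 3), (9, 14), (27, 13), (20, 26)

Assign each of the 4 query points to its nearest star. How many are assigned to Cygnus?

1

(3, 3) — d² to each: Bravo:490, Echo:178, Pavo:425, Cygnus:229, Tauri:29, Lyra:13, Kappa:709 → nearest is Lyra
(9, 14) — d² to each: Bravo:101, Echo:245, Pavo:74, Cygnus:32, Tauri:100, Lyra:260, Kappa:202 → nearest is Cygnus
(27, 13) — d² to each: Bravo:410, Echo:290, Pavo:157, Cygnus:509, Tauri:701, Lyra:845, Kappa:225 → nearest is Pavo
(20, 26) — d² to each: Bravo:104, Echo:692, Pavo:65, Cygnus:289, Tauri:685, Lyra:1037, Kappa:5 → nearest is Kappa
1 of the 4 points has Cygnus as nearest.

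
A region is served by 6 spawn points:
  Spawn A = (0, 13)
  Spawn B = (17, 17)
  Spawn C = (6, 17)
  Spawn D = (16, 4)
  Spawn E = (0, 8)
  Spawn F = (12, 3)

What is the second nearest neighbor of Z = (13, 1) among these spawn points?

Compare squared distances (the ordering matches that of the actual distances):
d²(Z, Spawn A) = 169 + 144 = 313
d²(Z, Spawn B) = 16 + 256 = 272
d²(Z, Spawn C) = 49 + 256 = 305
d²(Z, Spawn D) = 9 + 9 = 18
d²(Z, Spawn E) = 169 + 49 = 218
d²(Z, Spawn F) = 1 + 4 = 5
Sorted ascending: Spawn F, Spawn D, Spawn E, … — the second-nearest is Spawn D.

Spawn D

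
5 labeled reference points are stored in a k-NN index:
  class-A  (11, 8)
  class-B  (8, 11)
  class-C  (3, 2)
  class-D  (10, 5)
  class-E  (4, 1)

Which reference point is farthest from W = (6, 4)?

class-B

Compare squared distances (the ordering matches that of the actual distances):
d²(W, class-A) = (6−11)² + (4−8)² = 25 + 16 = 41
d²(W, class-B) = (6−8)² + (4−11)² = 4 + 49 = 53
d²(W, class-C) = (6−3)² + (4−2)² = 9 + 4 = 13
d²(W, class-D) = (6−10)² + (4−5)² = 16 + 1 = 17
d²(W, class-E) = (6−4)² + (4−1)² = 4 + 9 = 13
The largest is to class-B.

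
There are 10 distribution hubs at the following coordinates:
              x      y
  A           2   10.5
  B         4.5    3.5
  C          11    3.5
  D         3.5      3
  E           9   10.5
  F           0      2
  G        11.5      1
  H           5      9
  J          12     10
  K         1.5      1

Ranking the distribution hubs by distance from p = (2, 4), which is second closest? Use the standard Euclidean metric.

Compare squared distances (the ordering matches that of the actual distances):
|pA|² = 0 + 42.25 = 42.25
|pB|² = 6.25 + 0.25 = 6.5
|pC|² = 81 + 0.25 = 81.25
|pD|² = 2.25 + 1 = 3.25
|pE|² = 49 + 42.25 = 91.25
|pF|² = 4 + 4 = 8
|pG|² = 90.25 + 9 = 99.25
|pH|² = 9 + 25 = 34
|pJ|² = 100 + 36 = 136
|pK|² = 0.25 + 9 = 9.25
Sorted ascending: D, B, F, … — the second-nearest is B.

B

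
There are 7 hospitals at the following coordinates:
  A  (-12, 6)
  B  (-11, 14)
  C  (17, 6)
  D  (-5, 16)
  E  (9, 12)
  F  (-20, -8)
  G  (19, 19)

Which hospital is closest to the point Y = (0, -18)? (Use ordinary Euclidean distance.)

Compare squared distances (the ordering matches that of the actual distances):
|YA|² = (0−(-12))² + (-18−6)² = 144 + 576 = 720
|YB|² = (0−(-11))² + (-18−14)² = 121 + 1024 = 1145
|YC|² = (0−17)² + (-18−6)² = 289 + 576 = 865
|YD|² = (0−(-5))² + (-18−16)² = 25 + 1156 = 1181
|YE|² = (0−9)² + (-18−12)² = 81 + 900 = 981
|YF|² = (0−(-20))² + (-18−(-8))² = 400 + 100 = 500
|YG|² = (0−19)² + (-18−19)² = 361 + 1369 = 1730
The smallest is to F, so Y lies in the Voronoi region of F.

F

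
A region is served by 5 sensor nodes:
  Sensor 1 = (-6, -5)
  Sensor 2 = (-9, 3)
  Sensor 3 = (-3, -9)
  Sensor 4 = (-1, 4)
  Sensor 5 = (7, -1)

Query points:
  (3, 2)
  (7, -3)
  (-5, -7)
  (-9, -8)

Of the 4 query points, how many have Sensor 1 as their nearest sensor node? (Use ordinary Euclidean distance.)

2

(3, 2) — d² to each: Sensor 1:130, Sensor 2:145, Sensor 3:157, Sensor 4:20, Sensor 5:25 → nearest is Sensor 4
(7, -3) — d² to each: Sensor 1:173, Sensor 2:292, Sensor 3:136, Sensor 4:113, Sensor 5:4 → nearest is Sensor 5
(-5, -7) — d² to each: Sensor 1:5, Sensor 2:116, Sensor 3:8, Sensor 4:137, Sensor 5:180 → nearest is Sensor 1
(-9, -8) — d² to each: Sensor 1:18, Sensor 2:121, Sensor 3:37, Sensor 4:208, Sensor 5:305 → nearest is Sensor 1
2 of the 4 points have Sensor 1 as nearest.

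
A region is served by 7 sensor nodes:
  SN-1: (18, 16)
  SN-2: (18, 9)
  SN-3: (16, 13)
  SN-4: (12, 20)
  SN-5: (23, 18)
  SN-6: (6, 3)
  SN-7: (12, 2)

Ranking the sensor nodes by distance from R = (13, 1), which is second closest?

Squared Euclidean distances:
d²(R, SN-1) = (13−18)² + (1−16)² = 25 + 225 = 250
d²(R, SN-2) = (13−18)² + (1−9)² = 25 + 64 = 89
d²(R, SN-3) = (13−16)² + (1−13)² = 9 + 144 = 153
d²(R, SN-4) = (13−12)² + (1−20)² = 1 + 361 = 362
d²(R, SN-5) = (13−23)² + (1−18)² = 100 + 289 = 389
d²(R, SN-6) = (13−6)² + (1−3)² = 49 + 4 = 53
d²(R, SN-7) = (13−12)² + (1−2)² = 1 + 1 = 2
Sorted ascending: SN-7, SN-6, SN-2, … — the second-nearest is SN-6.

SN-6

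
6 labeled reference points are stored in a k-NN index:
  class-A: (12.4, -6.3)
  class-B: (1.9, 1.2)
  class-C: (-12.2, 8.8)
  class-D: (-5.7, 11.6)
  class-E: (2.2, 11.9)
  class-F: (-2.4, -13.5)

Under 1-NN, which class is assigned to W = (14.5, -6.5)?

class-A

Compare squared distances (the ordering matches that of the actual distances):
d²(W, class-A) = (14.5−12.4)² + (-6.5−(-6.3))² = 4.41 + 0.04 = 4.45
d²(W, class-B) = (14.5−1.9)² + (-6.5−1.2)² = 158.76 + 59.29 = 218.05
d²(W, class-C) = (14.5−(-12.2))² + (-6.5−8.8)² = 712.89 + 234.09 = 946.98
d²(W, class-D) = (14.5−(-5.7))² + (-6.5−11.6)² = 408.04 + 327.61 = 735.65
d²(W, class-E) = (14.5−2.2)² + (-6.5−11.9)² = 151.29 + 338.56 = 489.85
d²(W, class-F) = (14.5−(-2.4))² + (-6.5−(-13.5))² = 285.61 + 49 = 334.61
Minimum is at class-A.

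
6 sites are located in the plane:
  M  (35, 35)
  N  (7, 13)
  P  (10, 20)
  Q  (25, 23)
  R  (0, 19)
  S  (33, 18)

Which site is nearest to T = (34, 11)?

Compare squared distances (the ordering matches that of the actual distances):
|TM|² = (34−35)² + (11−35)² = 1 + 576 = 577
|TN|² = (34−7)² + (11−13)² = 729 + 4 = 733
|TP|² = (34−10)² + (11−20)² = 576 + 81 = 657
|TQ|² = (34−25)² + (11−23)² = 81 + 144 = 225
|TR|² = (34−0)² + (11−19)² = 1156 + 64 = 1220
|TS|² = (34−33)² + (11−18)² = 1 + 49 = 50
The smallest is to S, so T lies in the Voronoi region of S.

S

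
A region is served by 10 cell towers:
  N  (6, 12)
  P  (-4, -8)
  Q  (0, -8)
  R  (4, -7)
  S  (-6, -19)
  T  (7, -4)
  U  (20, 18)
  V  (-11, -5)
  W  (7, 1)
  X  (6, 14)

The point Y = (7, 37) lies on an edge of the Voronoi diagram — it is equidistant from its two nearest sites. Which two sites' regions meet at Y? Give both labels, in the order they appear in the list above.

U and X

Squared distances from Y to each site:
|YN|² = (7−6)² + (37−12)² = 1 + 625 = 626
|YP|² = (7−(-4))² + (37−(-8))² = 121 + 2025 = 2146
|YQ|² = (7−0)² + (37−(-8))² = 49 + 2025 = 2074
|YR|² = (7−4)² + (37−(-7))² = 9 + 1936 = 1945
|YS|² = (7−(-6))² + (37−(-19))² = 169 + 3136 = 3305
|YT|² = (7−7)² + (37−(-4))² = 0 + 1681 = 1681
|YU|² = (7−20)² + (37−18)² = 169 + 361 = 530
|YV|² = (7−(-11))² + (37−(-5))² = 324 + 1764 = 2088
|YW|² = (7−7)² + (37−1)² = 0 + 1296 = 1296
|YX|² = (7−6)² + (37−14)² = 1 + 529 = 530
Y is equidistant from U and X (both at squared distance 530), and every other site is strictly farther — so Y lies on the U–X Voronoi edge.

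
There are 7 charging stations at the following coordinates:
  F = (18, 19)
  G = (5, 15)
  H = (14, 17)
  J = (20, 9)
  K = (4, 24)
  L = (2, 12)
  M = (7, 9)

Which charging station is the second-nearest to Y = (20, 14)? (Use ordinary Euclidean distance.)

Since √ is increasing, it suffices to compare squared distances:
|YF|² = (20−18)² + (14−19)² = 4 + 25 = 29
|YG|² = (20−5)² + (14−15)² = 225 + 1 = 226
|YH|² = (20−14)² + (14−17)² = 36 + 9 = 45
|YJ|² = (20−20)² + (14−9)² = 0 + 25 = 25
|YK|² = (20−4)² + (14−24)² = 256 + 100 = 356
|YL|² = (20−2)² + (14−12)² = 324 + 4 = 328
|YM|² = (20−7)² + (14−9)² = 169 + 25 = 194
Sorted ascending: J, F, H, … — the second-nearest is F.

F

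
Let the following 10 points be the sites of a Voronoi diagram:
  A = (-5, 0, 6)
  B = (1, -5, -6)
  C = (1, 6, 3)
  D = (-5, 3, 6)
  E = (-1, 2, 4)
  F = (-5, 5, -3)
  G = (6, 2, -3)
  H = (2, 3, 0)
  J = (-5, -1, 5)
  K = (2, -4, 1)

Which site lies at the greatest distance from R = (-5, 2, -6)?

A

Since √ is increasing, it suffices to compare squared distances:
|RA|² = (-5−(-5))² + (2−0)² + (-6−6)² = 0 + 4 + 144 = 148
|RB|² = (-5−1)² + (2−(-5))² + (-6−(-6))² = 36 + 49 + 0 = 85
|RC|² = (-5−1)² + (2−6)² + (-6−3)² = 36 + 16 + 81 = 133
|RD|² = (-5−(-5))² + (2−3)² + (-6−6)² = 0 + 1 + 144 = 145
|RE|² = (-5−(-1))² + (2−2)² + (-6−4)² = 16 + 0 + 100 = 116
|RF|² = (-5−(-5))² + (2−5)² + (-6−(-3))² = 0 + 9 + 9 = 18
|RG|² = (-5−6)² + (2−2)² + (-6−(-3))² = 121 + 0 + 9 = 130
|RH|² = (-5−2)² + (2−3)² + (-6−0)² = 49 + 1 + 36 = 86
|RJ|² = (-5−(-5))² + (2−(-1))² + (-6−5)² = 0 + 9 + 121 = 130
|RK|² = (-5−2)² + (2−(-4))² + (-6−1)² = 49 + 36 + 49 = 134
The largest is to A.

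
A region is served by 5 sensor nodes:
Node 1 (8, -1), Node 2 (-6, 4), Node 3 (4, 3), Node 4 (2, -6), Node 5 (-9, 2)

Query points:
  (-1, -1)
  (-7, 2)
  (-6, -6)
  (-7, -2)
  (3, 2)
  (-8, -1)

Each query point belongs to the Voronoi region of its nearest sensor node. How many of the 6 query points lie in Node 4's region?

(-1, -1) — d² to each: Node 1:81, Node 2:50, Node 3:41, Node 4:34, Node 5:73 → nearest is Node 4
(-7, 2) — d² to each: Node 1:234, Node 2:5, Node 3:122, Node 4:145, Node 5:4 → nearest is Node 5
(-6, -6) — d² to each: Node 1:221, Node 2:100, Node 3:181, Node 4:64, Node 5:73 → nearest is Node 4
(-7, -2) — d² to each: Node 1:226, Node 2:37, Node 3:146, Node 4:97, Node 5:20 → nearest is Node 5
(3, 2) — d² to each: Node 1:34, Node 2:85, Node 3:2, Node 4:65, Node 5:144 → nearest is Node 3
(-8, -1) — d² to each: Node 1:256, Node 2:29, Node 3:160, Node 4:125, Node 5:10 → nearest is Node 5
2 of the 6 points have Node 4 as nearest.

2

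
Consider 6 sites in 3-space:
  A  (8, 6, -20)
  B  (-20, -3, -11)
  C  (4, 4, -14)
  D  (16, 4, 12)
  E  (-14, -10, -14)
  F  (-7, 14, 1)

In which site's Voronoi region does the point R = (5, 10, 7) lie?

D

Since √ is increasing, it suffices to compare squared distances:
|RA|² = (5−8)² + (10−6)² + (7−(-20))² = 9 + 16 + 729 = 754
|RB|² = (5−(-20))² + (10−(-3))² + (7−(-11))² = 625 + 169 + 324 = 1118
|RC|² = (5−4)² + (10−4)² + (7−(-14))² = 1 + 36 + 441 = 478
|RD|² = (5−16)² + (10−4)² + (7−12)² = 121 + 36 + 25 = 182
|RE|² = (5−(-14))² + (10−(-10))² + (7−(-14))² = 361 + 400 + 441 = 1202
|RF|² = (5−(-7))² + (10−14)² + (7−1)² = 144 + 16 + 36 = 196
The smallest is to D, so R lies in the Voronoi region of D.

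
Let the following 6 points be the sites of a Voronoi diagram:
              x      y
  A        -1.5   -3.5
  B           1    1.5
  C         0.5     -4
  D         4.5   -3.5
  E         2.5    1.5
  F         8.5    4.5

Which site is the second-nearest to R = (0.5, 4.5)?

Compare squared distances (the ordering matches that of the actual distances):
|RA|² = (0.5−(-1.5))² + (4.5−(-3.5))² = 4 + 64 = 68
|RB|² = (0.5−1)² + (4.5−1.5)² = 0.25 + 9 = 9.25
|RC|² = (0.5−0.5)² + (4.5−(-4))² = 0 + 72.25 = 72.25
|RD|² = (0.5−4.5)² + (4.5−(-3.5))² = 16 + 64 = 80
|RE|² = (0.5−2.5)² + (4.5−1.5)² = 4 + 9 = 13
|RF|² = (0.5−8.5)² + (4.5−4.5)² = 64 + 0 = 64
Sorted ascending: B, E, F, … — the second-nearest is E.

E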